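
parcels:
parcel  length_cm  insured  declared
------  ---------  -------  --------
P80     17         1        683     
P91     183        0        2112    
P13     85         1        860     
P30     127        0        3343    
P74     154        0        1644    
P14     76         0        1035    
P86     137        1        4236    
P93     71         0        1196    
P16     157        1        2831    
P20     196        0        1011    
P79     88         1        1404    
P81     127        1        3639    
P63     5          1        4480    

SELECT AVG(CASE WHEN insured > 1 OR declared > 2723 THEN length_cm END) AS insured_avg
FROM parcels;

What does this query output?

110.6

parcel=P80: ✗
parcel=P91: ✗
parcel=P13: ✗
parcel=P30: ✓ → 127
parcel=P74: ✗
parcel=P14: ✗
parcel=P86: ✓ → 137
parcel=P93: ✗
parcel=P16: ✓ → 157
parcel=P20: ✗
parcel=P79: ✗
parcel=P81: ✓ → 127
parcel=P63: ✓ → 5
insured_avg = (127 + 137 + 157 + 127 + 5) / 5 = 110.6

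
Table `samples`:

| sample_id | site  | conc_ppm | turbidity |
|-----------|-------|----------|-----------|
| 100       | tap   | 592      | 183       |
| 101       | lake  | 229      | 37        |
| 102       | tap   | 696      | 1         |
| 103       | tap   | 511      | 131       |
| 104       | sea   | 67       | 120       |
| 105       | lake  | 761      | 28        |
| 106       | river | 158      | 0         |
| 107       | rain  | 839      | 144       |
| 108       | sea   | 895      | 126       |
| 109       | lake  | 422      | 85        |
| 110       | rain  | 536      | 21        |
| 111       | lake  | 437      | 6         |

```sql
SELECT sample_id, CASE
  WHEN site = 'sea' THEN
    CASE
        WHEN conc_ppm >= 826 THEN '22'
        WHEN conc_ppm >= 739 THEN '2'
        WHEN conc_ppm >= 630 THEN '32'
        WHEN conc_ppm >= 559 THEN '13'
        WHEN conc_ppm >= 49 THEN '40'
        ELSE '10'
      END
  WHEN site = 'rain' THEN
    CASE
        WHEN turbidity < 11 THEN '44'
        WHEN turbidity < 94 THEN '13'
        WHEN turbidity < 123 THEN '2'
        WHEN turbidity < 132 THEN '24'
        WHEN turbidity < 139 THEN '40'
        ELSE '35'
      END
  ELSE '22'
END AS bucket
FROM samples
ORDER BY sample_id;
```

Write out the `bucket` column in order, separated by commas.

22, 22, 22, 22, 40, 22, 22, 35, 22, 22, 13, 22

sample_id=100: site='tap' → outer ELSE → 22
sample_id=101: site='lake' → outer ELSE → 22
sample_id=102: site='tap' → outer ELSE → 22
sample_id=103: site='tap' → outer ELSE → 22
sample_id=104: site='sea' → inner[conc_ppm >= 49] → 40
sample_id=105: site='lake' → outer ELSE → 22
sample_id=106: site='river' → outer ELSE → 22
sample_id=107: site='rain' → inner[ELSE] → 35
sample_id=108: site='sea' → inner[conc_ppm >= 826] → 22
sample_id=109: site='lake' → outer ELSE → 22
sample_id=110: site='rain' → inner[turbidity < 94] → 13
sample_id=111: site='lake' → outer ELSE → 22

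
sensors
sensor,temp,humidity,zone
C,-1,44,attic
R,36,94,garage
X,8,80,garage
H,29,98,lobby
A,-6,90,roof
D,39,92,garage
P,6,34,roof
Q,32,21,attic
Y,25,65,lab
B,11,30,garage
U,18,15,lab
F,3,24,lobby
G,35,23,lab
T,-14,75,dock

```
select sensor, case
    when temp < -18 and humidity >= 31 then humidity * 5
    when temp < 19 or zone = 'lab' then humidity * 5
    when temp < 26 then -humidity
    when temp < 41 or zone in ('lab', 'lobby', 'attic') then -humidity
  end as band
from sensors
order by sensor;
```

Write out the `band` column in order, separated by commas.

450, 150, 220, -92, 120, 115, -98, 170, -21, -94, 375, 75, 400, 325

sensor=A: temp < 19 or zone = 'lab' → 450
sensor=B: temp < 19 or zone = 'lab' → 150
sensor=C: temp < 19 or zone = 'lab' → 220
sensor=D: temp < 41 or zone in ('lab', 'lobby', 'attic') → -92
sensor=F: temp < 19 or zone = 'lab' → 120
sensor=G: temp < 19 or zone = 'lab' → 115
sensor=H: temp < 41 or zone in ('lab', 'lobby', 'attic') → -98
sensor=P: temp < 19 or zone = 'lab' → 170
sensor=Q: temp < 41 or zone in ('lab', 'lobby', 'attic') → -21
sensor=R: temp < 41 or zone in ('lab', 'lobby', 'attic') → -94
sensor=T: temp < 19 or zone = 'lab' → 375
sensor=U: temp < 19 or zone = 'lab' → 75
sensor=X: temp < 19 or zone = 'lab' → 400
sensor=Y: temp < 19 or zone = 'lab' → 325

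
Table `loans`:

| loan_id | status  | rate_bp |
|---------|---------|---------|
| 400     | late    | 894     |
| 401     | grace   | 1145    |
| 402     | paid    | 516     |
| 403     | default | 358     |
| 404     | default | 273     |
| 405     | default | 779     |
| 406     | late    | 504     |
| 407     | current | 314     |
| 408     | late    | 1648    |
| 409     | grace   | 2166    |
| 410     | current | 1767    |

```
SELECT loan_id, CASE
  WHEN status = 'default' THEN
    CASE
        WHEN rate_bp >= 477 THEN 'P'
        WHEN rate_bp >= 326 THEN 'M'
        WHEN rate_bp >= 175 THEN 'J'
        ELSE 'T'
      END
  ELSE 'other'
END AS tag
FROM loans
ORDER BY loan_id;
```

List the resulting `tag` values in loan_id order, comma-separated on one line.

other, other, other, M, J, P, other, other, other, other, other

loan_id=400: status='late' → outer ELSE → other
loan_id=401: status='grace' → outer ELSE → other
loan_id=402: status='paid' → outer ELSE → other
loan_id=403: status='default' → inner[rate_bp >= 326] → M
loan_id=404: status='default' → inner[rate_bp >= 175] → J
loan_id=405: status='default' → inner[rate_bp >= 477] → P
loan_id=406: status='late' → outer ELSE → other
loan_id=407: status='current' → outer ELSE → other
loan_id=408: status='late' → outer ELSE → other
loan_id=409: status='grace' → outer ELSE → other
loan_id=410: status='current' → outer ELSE → other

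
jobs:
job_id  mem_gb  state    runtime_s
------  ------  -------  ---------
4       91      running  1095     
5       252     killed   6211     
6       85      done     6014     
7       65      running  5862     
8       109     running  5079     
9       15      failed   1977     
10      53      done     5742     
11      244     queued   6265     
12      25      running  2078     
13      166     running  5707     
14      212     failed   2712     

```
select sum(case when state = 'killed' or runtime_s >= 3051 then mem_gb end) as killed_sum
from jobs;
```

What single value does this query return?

974

job_id=4: ✗
job_id=5: ✓ → 252
job_id=6: ✓ → 85
job_id=7: ✓ → 65
job_id=8: ✓ → 109
job_id=9: ✗
job_id=10: ✓ → 53
job_id=11: ✓ → 244
job_id=12: ✗
job_id=13: ✓ → 166
job_id=14: ✗
killed_sum = 252 + 85 + 65 + 109 + 53 + 244 + 166 = 974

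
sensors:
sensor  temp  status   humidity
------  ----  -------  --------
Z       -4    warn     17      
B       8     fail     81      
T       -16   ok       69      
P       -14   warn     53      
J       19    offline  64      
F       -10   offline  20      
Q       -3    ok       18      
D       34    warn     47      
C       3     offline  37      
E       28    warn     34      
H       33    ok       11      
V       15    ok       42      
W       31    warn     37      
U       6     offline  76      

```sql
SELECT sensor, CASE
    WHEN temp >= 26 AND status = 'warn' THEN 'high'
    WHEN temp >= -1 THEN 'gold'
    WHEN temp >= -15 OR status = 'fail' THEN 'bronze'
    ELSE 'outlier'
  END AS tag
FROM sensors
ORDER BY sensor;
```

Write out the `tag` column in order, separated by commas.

gold, gold, high, high, bronze, gold, gold, bronze, bronze, outlier, gold, gold, high, bronze

sensor=B: temp >= -1 → gold
sensor=C: temp >= -1 → gold
sensor=D: temp >= 26 AND status = 'warn' → high
sensor=E: temp >= 26 AND status = 'warn' → high
sensor=F: temp >= -15 OR status = 'fail' → bronze
sensor=H: temp >= -1 → gold
sensor=J: temp >= -1 → gold
sensor=P: temp >= -15 OR status = 'fail' → bronze
sensor=Q: temp >= -15 OR status = 'fail' → bronze
sensor=T: ELSE → outlier
sensor=U: temp >= -1 → gold
sensor=V: temp >= -1 → gold
sensor=W: temp >= 26 AND status = 'warn' → high
sensor=Z: temp >= -15 OR status = 'fail' → bronze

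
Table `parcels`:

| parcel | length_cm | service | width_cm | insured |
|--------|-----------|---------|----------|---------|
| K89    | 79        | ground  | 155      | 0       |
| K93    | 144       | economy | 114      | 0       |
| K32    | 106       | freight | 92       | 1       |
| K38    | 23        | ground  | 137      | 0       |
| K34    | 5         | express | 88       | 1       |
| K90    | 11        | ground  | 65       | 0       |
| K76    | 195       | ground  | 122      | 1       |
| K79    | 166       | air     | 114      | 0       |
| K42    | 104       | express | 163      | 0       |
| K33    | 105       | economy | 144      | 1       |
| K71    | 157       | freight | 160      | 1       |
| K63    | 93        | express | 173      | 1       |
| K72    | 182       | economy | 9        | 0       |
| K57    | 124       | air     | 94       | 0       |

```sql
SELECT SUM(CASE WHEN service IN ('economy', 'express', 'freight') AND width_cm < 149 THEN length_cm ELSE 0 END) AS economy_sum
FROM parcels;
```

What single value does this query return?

parcel=K89: ✗
parcel=K93: ✓ → 144
parcel=K32: ✓ → 106
parcel=K38: ✗
parcel=K34: ✓ → 5
parcel=K90: ✗
parcel=K76: ✗
parcel=K79: ✗
parcel=K42: ✗
parcel=K33: ✓ → 105
parcel=K71: ✗
parcel=K63: ✗
parcel=K72: ✓ → 182
parcel=K57: ✗
economy_sum = 144 + 106 + 5 + 105 + 182 = 542

542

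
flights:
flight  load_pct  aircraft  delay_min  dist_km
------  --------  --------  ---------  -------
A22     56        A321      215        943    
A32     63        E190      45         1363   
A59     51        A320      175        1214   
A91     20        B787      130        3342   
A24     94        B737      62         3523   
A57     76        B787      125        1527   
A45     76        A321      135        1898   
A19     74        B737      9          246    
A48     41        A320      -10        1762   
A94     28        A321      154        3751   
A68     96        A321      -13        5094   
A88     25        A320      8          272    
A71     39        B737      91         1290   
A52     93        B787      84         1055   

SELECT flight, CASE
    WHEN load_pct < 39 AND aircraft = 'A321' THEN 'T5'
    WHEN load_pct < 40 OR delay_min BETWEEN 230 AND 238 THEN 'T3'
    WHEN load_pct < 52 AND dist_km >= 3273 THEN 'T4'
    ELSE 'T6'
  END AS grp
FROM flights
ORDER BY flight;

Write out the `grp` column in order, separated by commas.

flight=A19: ELSE → T6
flight=A22: ELSE → T6
flight=A24: ELSE → T6
flight=A32: ELSE → T6
flight=A45: ELSE → T6
flight=A48: ELSE → T6
flight=A52: ELSE → T6
flight=A57: ELSE → T6
flight=A59: ELSE → T6
flight=A68: ELSE → T6
flight=A71: load_pct < 40 OR delay_min BETWEEN 230 AND 238 → T3
flight=A88: load_pct < 40 OR delay_min BETWEEN 230 AND 238 → T3
flight=A91: load_pct < 40 OR delay_min BETWEEN 230 AND 238 → T3
flight=A94: load_pct < 39 AND aircraft = 'A321' → T5

T6, T6, T6, T6, T6, T6, T6, T6, T6, T6, T3, T3, T3, T5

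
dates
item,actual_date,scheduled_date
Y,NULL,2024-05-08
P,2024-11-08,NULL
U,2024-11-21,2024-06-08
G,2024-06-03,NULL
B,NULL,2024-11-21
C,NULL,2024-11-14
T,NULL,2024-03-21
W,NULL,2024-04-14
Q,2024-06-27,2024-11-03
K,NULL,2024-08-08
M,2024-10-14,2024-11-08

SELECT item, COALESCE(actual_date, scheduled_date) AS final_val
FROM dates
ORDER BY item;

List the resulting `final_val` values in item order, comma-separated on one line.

2024-11-21, 2024-11-14, 2024-06-03, 2024-08-08, 2024-10-14, 2024-11-08, 2024-06-27, 2024-03-21, 2024-11-21, 2024-04-14, 2024-05-08

item=B: actual_date=NULL, scheduled_date=2024-11-21 → 2024-11-21
item=C: actual_date=NULL, scheduled_date=2024-11-14 → 2024-11-14
item=G: actual_date=2024-06-03 → 2024-06-03
item=K: actual_date=NULL, scheduled_date=2024-08-08 → 2024-08-08
item=M: actual_date=2024-10-14 → 2024-10-14
item=P: actual_date=2024-11-08 → 2024-11-08
item=Q: actual_date=2024-06-27 → 2024-06-27
item=T: actual_date=NULL, scheduled_date=2024-03-21 → 2024-03-21
item=U: actual_date=2024-11-21 → 2024-11-21
item=W: actual_date=NULL, scheduled_date=2024-04-14 → 2024-04-14
item=Y: actual_date=NULL, scheduled_date=2024-05-08 → 2024-05-08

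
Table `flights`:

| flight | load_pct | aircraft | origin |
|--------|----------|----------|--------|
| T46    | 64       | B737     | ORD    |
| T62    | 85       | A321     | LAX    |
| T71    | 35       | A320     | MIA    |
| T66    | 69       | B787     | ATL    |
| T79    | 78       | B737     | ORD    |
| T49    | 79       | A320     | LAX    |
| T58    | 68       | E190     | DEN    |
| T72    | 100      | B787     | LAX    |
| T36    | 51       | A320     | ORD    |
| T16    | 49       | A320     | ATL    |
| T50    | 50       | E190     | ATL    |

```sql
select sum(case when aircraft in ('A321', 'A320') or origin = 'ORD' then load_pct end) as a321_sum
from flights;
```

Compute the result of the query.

flight=T46: ✓ → 64
flight=T62: ✓ → 85
flight=T71: ✓ → 35
flight=T66: ✗
flight=T79: ✓ → 78
flight=T49: ✓ → 79
flight=T58: ✗
flight=T72: ✗
flight=T36: ✓ → 51
flight=T16: ✓ → 49
flight=T50: ✗
a321_sum = 64 + 85 + 35 + 78 + 79 + 51 + 49 = 441

441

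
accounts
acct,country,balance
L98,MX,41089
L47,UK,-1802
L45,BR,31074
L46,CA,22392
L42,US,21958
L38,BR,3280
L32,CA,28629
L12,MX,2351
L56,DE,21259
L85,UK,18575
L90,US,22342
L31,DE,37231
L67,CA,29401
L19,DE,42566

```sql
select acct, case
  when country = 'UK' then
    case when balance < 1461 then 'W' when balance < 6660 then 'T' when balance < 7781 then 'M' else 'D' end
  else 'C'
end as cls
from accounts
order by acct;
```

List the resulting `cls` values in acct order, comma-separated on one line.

acct=L12: country='MX' → outer ELSE → C
acct=L19: country='DE' → outer ELSE → C
acct=L31: country='DE' → outer ELSE → C
acct=L32: country='CA' → outer ELSE → C
acct=L38: country='BR' → outer ELSE → C
acct=L42: country='US' → outer ELSE → C
acct=L45: country='BR' → outer ELSE → C
acct=L46: country='CA' → outer ELSE → C
acct=L47: country='UK' → inner[balance < 1461] → W
acct=L56: country='DE' → outer ELSE → C
acct=L67: country='CA' → outer ELSE → C
acct=L85: country='UK' → inner[ELSE] → D
acct=L90: country='US' → outer ELSE → C
acct=L98: country='MX' → outer ELSE → C

C, C, C, C, C, C, C, C, W, C, C, D, C, C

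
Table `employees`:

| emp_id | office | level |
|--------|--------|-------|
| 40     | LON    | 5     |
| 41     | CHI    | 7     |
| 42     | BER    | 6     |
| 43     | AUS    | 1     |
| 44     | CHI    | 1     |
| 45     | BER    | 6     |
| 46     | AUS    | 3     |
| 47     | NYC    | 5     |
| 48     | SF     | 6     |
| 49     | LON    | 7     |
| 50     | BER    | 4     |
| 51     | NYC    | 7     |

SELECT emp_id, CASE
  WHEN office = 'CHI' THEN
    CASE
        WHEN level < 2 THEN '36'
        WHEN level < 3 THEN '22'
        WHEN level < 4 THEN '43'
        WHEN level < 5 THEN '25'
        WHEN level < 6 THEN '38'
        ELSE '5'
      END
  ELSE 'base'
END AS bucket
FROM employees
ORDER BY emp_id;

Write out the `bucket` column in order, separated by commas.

base, 5, base, base, 36, base, base, base, base, base, base, base

emp_id=40: office='LON' → outer ELSE → base
emp_id=41: office='CHI' → inner[ELSE] → 5
emp_id=42: office='BER' → outer ELSE → base
emp_id=43: office='AUS' → outer ELSE → base
emp_id=44: office='CHI' → inner[level < 2] → 36
emp_id=45: office='BER' → outer ELSE → base
emp_id=46: office='AUS' → outer ELSE → base
emp_id=47: office='NYC' → outer ELSE → base
emp_id=48: office='SF' → outer ELSE → base
emp_id=49: office='LON' → outer ELSE → base
emp_id=50: office='BER' → outer ELSE → base
emp_id=51: office='NYC' → outer ELSE → base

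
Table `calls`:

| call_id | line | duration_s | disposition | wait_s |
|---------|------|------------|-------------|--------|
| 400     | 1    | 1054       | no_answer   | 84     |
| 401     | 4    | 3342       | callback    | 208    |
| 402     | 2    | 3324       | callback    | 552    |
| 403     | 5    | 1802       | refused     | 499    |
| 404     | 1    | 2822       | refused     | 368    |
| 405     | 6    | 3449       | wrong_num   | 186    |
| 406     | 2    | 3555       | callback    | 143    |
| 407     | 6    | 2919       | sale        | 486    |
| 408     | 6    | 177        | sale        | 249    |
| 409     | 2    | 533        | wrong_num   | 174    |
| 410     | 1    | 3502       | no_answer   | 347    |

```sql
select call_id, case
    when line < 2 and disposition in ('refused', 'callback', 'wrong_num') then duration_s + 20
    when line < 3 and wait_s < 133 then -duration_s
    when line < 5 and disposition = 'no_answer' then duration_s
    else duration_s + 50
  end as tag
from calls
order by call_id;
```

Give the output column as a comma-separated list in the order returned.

call_id=400: line < 3 and wait_s < 133 → -1054
call_id=401: ELSE → 3392
call_id=402: ELSE → 3374
call_id=403: ELSE → 1852
call_id=404: line < 2 and disposition in ('refused', 'callback', 'wrong_num') → 2842
call_id=405: ELSE → 3499
call_id=406: ELSE → 3605
call_id=407: ELSE → 2969
call_id=408: ELSE → 227
call_id=409: ELSE → 583
call_id=410: line < 5 and disposition = 'no_answer' → 3502

-1054, 3392, 3374, 1852, 2842, 3499, 3605, 2969, 227, 583, 3502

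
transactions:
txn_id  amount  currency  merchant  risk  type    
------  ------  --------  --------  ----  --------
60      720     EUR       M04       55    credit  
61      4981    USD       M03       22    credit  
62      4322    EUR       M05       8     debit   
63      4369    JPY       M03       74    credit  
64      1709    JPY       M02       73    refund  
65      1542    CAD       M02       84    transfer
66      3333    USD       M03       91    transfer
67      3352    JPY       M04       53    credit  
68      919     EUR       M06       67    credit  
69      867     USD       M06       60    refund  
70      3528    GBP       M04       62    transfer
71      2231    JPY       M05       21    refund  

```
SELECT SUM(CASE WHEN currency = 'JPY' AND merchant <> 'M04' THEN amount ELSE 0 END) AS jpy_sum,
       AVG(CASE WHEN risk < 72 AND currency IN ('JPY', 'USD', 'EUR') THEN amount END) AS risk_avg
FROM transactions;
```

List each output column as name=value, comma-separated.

[jpy_sum: currency = 'JPY' AND merchant <> 'M04']
txn_id=60: ✗
txn_id=61: ✗
txn_id=62: ✗
txn_id=63: ✓ → 4369
txn_id=64: ✓ → 1709
txn_id=65: ✗
txn_id=66: ✗
txn_id=67: ✗
txn_id=68: ✗
txn_id=69: ✗
txn_id=70: ✗
txn_id=71: ✓ → 2231
jpy_sum = 4369 + 1709 + 2231 = 8309
—
[risk_avg: risk < 72 AND currency IN ('JPY', 'USD', 'EUR')]
txn_id=60: ✓ → 720
txn_id=61: ✓ → 4981
txn_id=62: ✓ → 4322
txn_id=63: ✗
txn_id=64: ✗
txn_id=65: ✗
txn_id=66: ✗
txn_id=67: ✓ → 3352
txn_id=68: ✓ → 919
txn_id=69: ✓ → 867
txn_id=70: ✗
txn_id=71: ✓ → 2231
risk_avg = (720 + 4981 + 4322 + 3352 + 919 + 867 + 2231) / 7 = 2484.5714285714

jpy_sum=8309, risk_avg=2484.5714285714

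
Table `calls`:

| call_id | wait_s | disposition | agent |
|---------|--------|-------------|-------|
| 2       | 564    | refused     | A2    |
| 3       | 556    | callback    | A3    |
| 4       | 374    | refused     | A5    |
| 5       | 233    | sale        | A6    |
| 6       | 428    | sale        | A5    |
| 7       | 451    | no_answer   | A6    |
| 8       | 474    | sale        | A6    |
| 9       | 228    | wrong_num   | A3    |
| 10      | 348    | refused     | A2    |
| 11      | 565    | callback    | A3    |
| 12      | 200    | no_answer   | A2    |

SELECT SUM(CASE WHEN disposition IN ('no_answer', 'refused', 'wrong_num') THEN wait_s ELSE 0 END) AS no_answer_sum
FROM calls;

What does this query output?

2165

call_id=2: ✓ → 564
call_id=3: ✗
call_id=4: ✓ → 374
call_id=5: ✗
call_id=6: ✗
call_id=7: ✓ → 451
call_id=8: ✗
call_id=9: ✓ → 228
call_id=10: ✓ → 348
call_id=11: ✗
call_id=12: ✓ → 200
no_answer_sum = 564 + 374 + 451 + 228 + 348 + 200 = 2165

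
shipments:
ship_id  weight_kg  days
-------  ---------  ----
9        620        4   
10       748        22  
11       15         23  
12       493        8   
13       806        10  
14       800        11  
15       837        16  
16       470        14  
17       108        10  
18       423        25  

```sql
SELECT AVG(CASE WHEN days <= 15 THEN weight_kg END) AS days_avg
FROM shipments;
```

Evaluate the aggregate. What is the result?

ship_id=9: ✓ → 620
ship_id=10: ✗
ship_id=11: ✗
ship_id=12: ✓ → 493
ship_id=13: ✓ → 806
ship_id=14: ✓ → 800
ship_id=15: ✗
ship_id=16: ✓ → 470
ship_id=17: ✓ → 108
ship_id=18: ✗
days_avg = (620 + 493 + 806 + 800 + 470 + 108) / 6 = 549.5

549.5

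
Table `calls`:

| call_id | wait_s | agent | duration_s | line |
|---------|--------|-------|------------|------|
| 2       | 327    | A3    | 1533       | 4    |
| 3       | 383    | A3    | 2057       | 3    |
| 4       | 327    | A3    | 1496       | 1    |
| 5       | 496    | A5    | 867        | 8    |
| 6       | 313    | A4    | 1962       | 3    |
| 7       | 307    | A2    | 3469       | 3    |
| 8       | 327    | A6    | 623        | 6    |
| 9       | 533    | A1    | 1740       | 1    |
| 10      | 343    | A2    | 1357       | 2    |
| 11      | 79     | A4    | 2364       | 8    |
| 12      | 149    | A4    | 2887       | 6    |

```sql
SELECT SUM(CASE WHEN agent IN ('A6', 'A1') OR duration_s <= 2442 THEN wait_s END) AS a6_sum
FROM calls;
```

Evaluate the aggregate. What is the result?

call_id=2: ✓ → 327
call_id=3: ✓ → 383
call_id=4: ✓ → 327
call_id=5: ✓ → 496
call_id=6: ✓ → 313
call_id=7: ✗
call_id=8: ✓ → 327
call_id=9: ✓ → 533
call_id=10: ✓ → 343
call_id=11: ✓ → 79
call_id=12: ✗
a6_sum = 327 + 383 + 327 + 496 + 313 + 327 + 533 + 343 + 79 = 3128

3128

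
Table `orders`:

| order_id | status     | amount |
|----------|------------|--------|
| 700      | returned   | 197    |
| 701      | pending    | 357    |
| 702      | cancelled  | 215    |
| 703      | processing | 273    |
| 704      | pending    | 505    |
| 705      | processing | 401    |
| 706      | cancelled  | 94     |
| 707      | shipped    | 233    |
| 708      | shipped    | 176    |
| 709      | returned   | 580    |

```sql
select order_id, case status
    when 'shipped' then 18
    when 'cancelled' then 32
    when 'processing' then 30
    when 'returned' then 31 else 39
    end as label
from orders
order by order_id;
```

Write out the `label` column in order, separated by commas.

order_id=700: status='returned' → 31
order_id=701: ELSE → 39
order_id=702: status='cancelled' → 32
order_id=703: status='processing' → 30
order_id=704: ELSE → 39
order_id=705: status='processing' → 30
order_id=706: status='cancelled' → 32
order_id=707: status='shipped' → 18
order_id=708: status='shipped' → 18
order_id=709: status='returned' → 31

31, 39, 32, 30, 39, 30, 32, 18, 18, 31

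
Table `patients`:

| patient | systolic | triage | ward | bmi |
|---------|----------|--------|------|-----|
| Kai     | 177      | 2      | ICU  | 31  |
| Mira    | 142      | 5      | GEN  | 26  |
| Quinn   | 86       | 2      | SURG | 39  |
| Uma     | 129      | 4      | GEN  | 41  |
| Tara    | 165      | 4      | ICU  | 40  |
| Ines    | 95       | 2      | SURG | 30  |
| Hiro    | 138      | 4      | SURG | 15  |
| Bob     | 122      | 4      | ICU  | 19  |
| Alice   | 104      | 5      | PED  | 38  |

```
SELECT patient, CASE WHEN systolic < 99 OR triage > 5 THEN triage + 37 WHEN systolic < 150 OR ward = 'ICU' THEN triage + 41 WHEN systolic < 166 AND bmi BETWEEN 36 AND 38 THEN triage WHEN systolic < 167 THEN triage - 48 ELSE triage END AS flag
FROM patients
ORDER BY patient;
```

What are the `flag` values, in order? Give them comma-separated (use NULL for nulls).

46, 45, 45, 39, 43, 46, 39, 45, 45

patient=Alice: systolic < 150 OR ward = 'ICU' → 46
patient=Bob: systolic < 150 OR ward = 'ICU' → 45
patient=Hiro: systolic < 150 OR ward = 'ICU' → 45
patient=Ines: systolic < 99 OR triage > 5 → 39
patient=Kai: systolic < 150 OR ward = 'ICU' → 43
patient=Mira: systolic < 150 OR ward = 'ICU' → 46
patient=Quinn: systolic < 99 OR triage > 5 → 39
patient=Tara: systolic < 150 OR ward = 'ICU' → 45
patient=Uma: systolic < 150 OR ward = 'ICU' → 45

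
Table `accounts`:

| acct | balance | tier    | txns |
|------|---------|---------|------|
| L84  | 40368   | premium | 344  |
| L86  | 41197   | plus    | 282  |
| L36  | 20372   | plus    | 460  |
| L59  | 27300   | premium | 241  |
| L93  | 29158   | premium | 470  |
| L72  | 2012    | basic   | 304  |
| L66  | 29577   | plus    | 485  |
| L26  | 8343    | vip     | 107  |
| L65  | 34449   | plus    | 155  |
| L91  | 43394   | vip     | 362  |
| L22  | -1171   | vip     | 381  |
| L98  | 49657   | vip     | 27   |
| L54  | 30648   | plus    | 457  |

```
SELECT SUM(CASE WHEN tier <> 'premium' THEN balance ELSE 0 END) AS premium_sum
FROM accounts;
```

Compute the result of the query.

258478

acct=L84: ✗
acct=L86: ✓ → 41197
acct=L36: ✓ → 20372
acct=L59: ✗
acct=L93: ✗
acct=L72: ✓ → 2012
acct=L66: ✓ → 29577
acct=L26: ✓ → 8343
acct=L65: ✓ → 34449
acct=L91: ✓ → 43394
acct=L22: ✓ → -1171
acct=L98: ✓ → 49657
acct=L54: ✓ → 30648
premium_sum = 41197 + 20372 + 2012 + 29577 + 8343 + 34449 + 43394 + -1171 + 49657 + 30648 = 258478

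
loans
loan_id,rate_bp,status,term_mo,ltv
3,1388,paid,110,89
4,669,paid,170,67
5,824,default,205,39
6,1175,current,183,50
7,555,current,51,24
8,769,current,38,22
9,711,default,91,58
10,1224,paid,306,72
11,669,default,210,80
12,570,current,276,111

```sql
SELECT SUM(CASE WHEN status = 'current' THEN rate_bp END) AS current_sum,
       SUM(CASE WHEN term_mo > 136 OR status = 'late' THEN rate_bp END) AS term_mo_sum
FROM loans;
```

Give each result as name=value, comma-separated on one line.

[current_sum: status = 'current']
loan_id=3: ✗
loan_id=4: ✗
loan_id=5: ✗
loan_id=6: ✓ → 1175
loan_id=7: ✓ → 555
loan_id=8: ✓ → 769
loan_id=9: ✗
loan_id=10: ✗
loan_id=11: ✗
loan_id=12: ✓ → 570
current_sum = 1175 + 555 + 769 + 570 = 3069
—
[term_mo_sum: term_mo > 136 OR status = 'late']
loan_id=3: ✗
loan_id=4: ✓ → 669
loan_id=5: ✓ → 824
loan_id=6: ✓ → 1175
loan_id=7: ✗
loan_id=8: ✗
loan_id=9: ✗
loan_id=10: ✓ → 1224
loan_id=11: ✓ → 669
loan_id=12: ✓ → 570
term_mo_sum = 669 + 824 + 1175 + 1224 + 669 + 570 = 5131

current_sum=3069, term_mo_sum=5131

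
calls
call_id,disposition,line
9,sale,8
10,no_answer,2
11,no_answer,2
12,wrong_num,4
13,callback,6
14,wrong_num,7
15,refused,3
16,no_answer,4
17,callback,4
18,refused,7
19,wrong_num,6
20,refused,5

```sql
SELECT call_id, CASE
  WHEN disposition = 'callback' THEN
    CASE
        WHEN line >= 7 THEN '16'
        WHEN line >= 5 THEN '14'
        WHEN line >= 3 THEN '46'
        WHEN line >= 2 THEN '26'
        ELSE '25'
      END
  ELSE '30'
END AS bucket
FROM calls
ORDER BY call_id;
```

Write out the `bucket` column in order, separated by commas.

call_id=9: disposition='sale' → outer ELSE → 30
call_id=10: disposition='no_answer' → outer ELSE → 30
call_id=11: disposition='no_answer' → outer ELSE → 30
call_id=12: disposition='wrong_num' → outer ELSE → 30
call_id=13: disposition='callback' → inner[line >= 5] → 14
call_id=14: disposition='wrong_num' → outer ELSE → 30
call_id=15: disposition='refused' → outer ELSE → 30
call_id=16: disposition='no_answer' → outer ELSE → 30
call_id=17: disposition='callback' → inner[line >= 3] → 46
call_id=18: disposition='refused' → outer ELSE → 30
call_id=19: disposition='wrong_num' → outer ELSE → 30
call_id=20: disposition='refused' → outer ELSE → 30

30, 30, 30, 30, 14, 30, 30, 30, 46, 30, 30, 30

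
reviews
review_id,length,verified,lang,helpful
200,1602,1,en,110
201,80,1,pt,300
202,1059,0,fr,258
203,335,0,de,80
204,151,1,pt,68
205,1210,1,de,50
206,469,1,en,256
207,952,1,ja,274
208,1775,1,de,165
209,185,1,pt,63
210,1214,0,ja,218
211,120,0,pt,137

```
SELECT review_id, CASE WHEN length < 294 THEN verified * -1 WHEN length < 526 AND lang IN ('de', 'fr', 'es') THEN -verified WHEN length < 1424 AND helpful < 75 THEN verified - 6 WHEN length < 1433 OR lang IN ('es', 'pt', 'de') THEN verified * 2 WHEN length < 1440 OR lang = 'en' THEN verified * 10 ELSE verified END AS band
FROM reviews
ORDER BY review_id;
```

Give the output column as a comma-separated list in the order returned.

review_id=200: length < 1440 OR lang = 'en' → 10
review_id=201: length < 294 → -1
review_id=202: length < 1433 OR lang IN ('es', 'pt', 'de') → 0
review_id=203: length < 526 AND lang IN ('de', 'fr', 'es') → 0
review_id=204: length < 294 → -1
review_id=205: length < 1424 AND helpful < 75 → -5
review_id=206: length < 1433 OR lang IN ('es', 'pt', 'de') → 2
review_id=207: length < 1433 OR lang IN ('es', 'pt', 'de') → 2
review_id=208: length < 1433 OR lang IN ('es', 'pt', 'de') → 2
review_id=209: length < 294 → -1
review_id=210: length < 1433 OR lang IN ('es', 'pt', 'de') → 0
review_id=211: length < 294 → 0

10, -1, 0, 0, -1, -5, 2, 2, 2, -1, 0, 0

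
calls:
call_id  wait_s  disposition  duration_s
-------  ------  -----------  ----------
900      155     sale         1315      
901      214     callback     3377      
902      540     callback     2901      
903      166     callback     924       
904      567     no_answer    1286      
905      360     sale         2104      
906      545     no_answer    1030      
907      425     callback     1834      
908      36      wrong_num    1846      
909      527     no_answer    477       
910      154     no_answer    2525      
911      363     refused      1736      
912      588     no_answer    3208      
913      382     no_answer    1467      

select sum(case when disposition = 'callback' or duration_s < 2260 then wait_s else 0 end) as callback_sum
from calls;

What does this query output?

call_id=900: ✓ → 155
call_id=901: ✓ → 214
call_id=902: ✓ → 540
call_id=903: ✓ → 166
call_id=904: ✓ → 567
call_id=905: ✓ → 360
call_id=906: ✓ → 545
call_id=907: ✓ → 425
call_id=908: ✓ → 36
call_id=909: ✓ → 527
call_id=910: ✗
call_id=911: ✓ → 363
call_id=912: ✗
call_id=913: ✓ → 382
callback_sum = 155 + 214 + 540 + 166 + 567 + 360 + 545 + 425 + 36 + 527 + 363 + 382 = 4280

4280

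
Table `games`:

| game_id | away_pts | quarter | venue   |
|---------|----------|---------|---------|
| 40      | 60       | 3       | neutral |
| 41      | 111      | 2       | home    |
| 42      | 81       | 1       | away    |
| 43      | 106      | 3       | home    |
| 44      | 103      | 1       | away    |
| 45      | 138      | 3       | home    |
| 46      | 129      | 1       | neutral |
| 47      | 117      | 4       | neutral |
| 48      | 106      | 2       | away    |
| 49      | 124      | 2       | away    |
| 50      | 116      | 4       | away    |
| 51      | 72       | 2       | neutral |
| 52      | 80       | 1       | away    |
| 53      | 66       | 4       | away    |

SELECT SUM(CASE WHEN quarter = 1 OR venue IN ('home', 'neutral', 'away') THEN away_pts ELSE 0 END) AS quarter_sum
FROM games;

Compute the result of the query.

1409

game_id=40: ✓ → 60
game_id=41: ✓ → 111
game_id=42: ✓ → 81
game_id=43: ✓ → 106
game_id=44: ✓ → 103
game_id=45: ✓ → 138
game_id=46: ✓ → 129
game_id=47: ✓ → 117
game_id=48: ✓ → 106
game_id=49: ✓ → 124
game_id=50: ✓ → 116
game_id=51: ✓ → 72
game_id=52: ✓ → 80
game_id=53: ✓ → 66
quarter_sum = 60 + 111 + 81 + 106 + 103 + 138 + 129 + 117 + 106 + 124 + 116 + 72 + 80 + 66 = 1409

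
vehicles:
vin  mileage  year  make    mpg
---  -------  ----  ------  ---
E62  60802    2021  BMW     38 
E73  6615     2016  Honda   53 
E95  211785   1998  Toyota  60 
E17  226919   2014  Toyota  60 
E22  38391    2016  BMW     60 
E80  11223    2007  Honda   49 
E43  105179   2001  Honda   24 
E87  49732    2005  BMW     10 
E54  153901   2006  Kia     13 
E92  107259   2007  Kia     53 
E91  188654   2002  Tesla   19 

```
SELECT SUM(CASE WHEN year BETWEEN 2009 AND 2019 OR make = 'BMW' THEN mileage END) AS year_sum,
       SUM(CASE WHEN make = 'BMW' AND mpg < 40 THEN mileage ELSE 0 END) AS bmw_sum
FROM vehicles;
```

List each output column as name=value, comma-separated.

year_sum=382459, bmw_sum=110534

[year_sum: year BETWEEN 2009 AND 2019 OR make = 'BMW']
vin=E62: ✓ → 60802
vin=E73: ✓ → 6615
vin=E95: ✗
vin=E17: ✓ → 226919
vin=E22: ✓ → 38391
vin=E80: ✗
vin=E43: ✗
vin=E87: ✓ → 49732
vin=E54: ✗
vin=E92: ✗
vin=E91: ✗
year_sum = 60802 + 6615 + 226919 + 38391 + 49732 = 382459
—
[bmw_sum: make = 'BMW' AND mpg < 40]
vin=E62: ✓ → 60802
vin=E73: ✗
vin=E95: ✗
vin=E17: ✗
vin=E22: ✗
vin=E80: ✗
vin=E43: ✗
vin=E87: ✓ → 49732
vin=E54: ✗
vin=E92: ✗
vin=E91: ✗
bmw_sum = 60802 + 49732 = 110534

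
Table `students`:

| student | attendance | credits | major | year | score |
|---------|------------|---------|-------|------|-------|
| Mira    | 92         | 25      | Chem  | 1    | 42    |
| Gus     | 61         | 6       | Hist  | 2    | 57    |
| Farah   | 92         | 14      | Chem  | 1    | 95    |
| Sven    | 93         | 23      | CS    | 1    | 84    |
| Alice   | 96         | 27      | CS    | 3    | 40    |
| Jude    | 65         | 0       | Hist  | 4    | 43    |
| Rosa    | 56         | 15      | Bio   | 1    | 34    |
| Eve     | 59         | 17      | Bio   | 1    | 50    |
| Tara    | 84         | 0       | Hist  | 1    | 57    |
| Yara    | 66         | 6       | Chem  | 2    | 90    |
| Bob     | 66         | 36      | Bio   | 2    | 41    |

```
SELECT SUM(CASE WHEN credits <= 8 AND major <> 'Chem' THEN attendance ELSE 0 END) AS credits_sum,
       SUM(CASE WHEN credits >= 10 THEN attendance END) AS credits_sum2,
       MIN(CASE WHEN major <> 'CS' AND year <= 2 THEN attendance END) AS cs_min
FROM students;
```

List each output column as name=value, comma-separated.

[credits_sum: credits <= 8 AND major <> 'Chem']
student=Mira: ✗
student=Gus: ✓ → 61
student=Farah: ✗
student=Sven: ✗
student=Alice: ✗
student=Jude: ✓ → 65
student=Rosa: ✗
student=Eve: ✗
student=Tara: ✓ → 84
student=Yara: ✗
student=Bob: ✗
credits_sum = 61 + 65 + 84 = 210
—
[credits_sum2: credits >= 10]
student=Mira: ✓ → 92
student=Gus: ✗
student=Farah: ✓ → 92
student=Sven: ✓ → 93
student=Alice: ✓ → 96
student=Jude: ✗
student=Rosa: ✓ → 56
student=Eve: ✓ → 59
student=Tara: ✗
student=Yara: ✗
student=Bob: ✓ → 66
credits_sum2 = 92 + 92 + 93 + 96 + 56 + 59 + 66 = 554
—
[cs_min: major <> 'CS' AND year <= 2]
student=Mira: ✓ → 92
student=Gus: ✓ → 61
student=Farah: ✓ → 92
student=Sven: ✗
student=Alice: ✗
student=Jude: ✗
student=Rosa: ✓ → 56
student=Eve: ✓ → 59
student=Tara: ✓ → 84
student=Yara: ✓ → 66
student=Bob: ✓ → 66
cs_min = MIN(92, 61, 92, 56, 59, 84, 66, 66) = 56

credits_sum=210, credits_sum2=554, cs_min=56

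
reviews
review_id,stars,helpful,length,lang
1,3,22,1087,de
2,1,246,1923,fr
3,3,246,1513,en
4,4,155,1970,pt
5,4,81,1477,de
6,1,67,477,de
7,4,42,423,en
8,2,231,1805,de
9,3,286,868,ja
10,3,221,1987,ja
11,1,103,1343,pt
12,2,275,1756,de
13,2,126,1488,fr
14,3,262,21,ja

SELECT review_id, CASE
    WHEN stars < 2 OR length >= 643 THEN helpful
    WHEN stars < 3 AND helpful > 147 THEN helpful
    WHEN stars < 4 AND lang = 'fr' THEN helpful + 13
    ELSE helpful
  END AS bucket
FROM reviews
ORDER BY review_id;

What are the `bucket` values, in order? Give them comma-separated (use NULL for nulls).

review_id=1: stars < 2 OR length >= 643 → 22
review_id=2: stars < 2 OR length >= 643 → 246
review_id=3: stars < 2 OR length >= 643 → 246
review_id=4: stars < 2 OR length >= 643 → 155
review_id=5: stars < 2 OR length >= 643 → 81
review_id=6: stars < 2 OR length >= 643 → 67
review_id=7: ELSE → 42
review_id=8: stars < 2 OR length >= 643 → 231
review_id=9: stars < 2 OR length >= 643 → 286
review_id=10: stars < 2 OR length >= 643 → 221
review_id=11: stars < 2 OR length >= 643 → 103
review_id=12: stars < 2 OR length >= 643 → 275
review_id=13: stars < 2 OR length >= 643 → 126
review_id=14: ELSE → 262

22, 246, 246, 155, 81, 67, 42, 231, 286, 221, 103, 275, 126, 262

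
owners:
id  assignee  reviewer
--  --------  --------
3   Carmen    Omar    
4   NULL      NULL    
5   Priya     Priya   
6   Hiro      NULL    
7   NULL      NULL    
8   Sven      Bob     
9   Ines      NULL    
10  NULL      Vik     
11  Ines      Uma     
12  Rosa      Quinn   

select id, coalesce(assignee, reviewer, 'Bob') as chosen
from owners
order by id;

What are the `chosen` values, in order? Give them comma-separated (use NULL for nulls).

id=3: assignee=Carmen → Carmen
id=4: assignee=NULL, reviewer=NULL, → literal Bob → Bob
id=5: assignee=Priya → Priya
id=6: assignee=Hiro → Hiro
id=7: assignee=NULL, reviewer=NULL, → literal Bob → Bob
id=8: assignee=Sven → Sven
id=9: assignee=Ines → Ines
id=10: assignee=NULL, reviewer=Vik → Vik
id=11: assignee=Ines → Ines
id=12: assignee=Rosa → Rosa

Carmen, Bob, Priya, Hiro, Bob, Sven, Ines, Vik, Ines, Rosa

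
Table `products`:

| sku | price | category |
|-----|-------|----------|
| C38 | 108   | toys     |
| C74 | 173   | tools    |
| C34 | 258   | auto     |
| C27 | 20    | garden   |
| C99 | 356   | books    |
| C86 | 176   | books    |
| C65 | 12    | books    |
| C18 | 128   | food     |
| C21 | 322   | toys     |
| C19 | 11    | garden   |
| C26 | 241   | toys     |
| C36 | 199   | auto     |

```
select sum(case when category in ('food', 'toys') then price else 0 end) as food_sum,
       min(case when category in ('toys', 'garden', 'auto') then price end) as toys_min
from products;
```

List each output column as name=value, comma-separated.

food_sum=799, toys_min=11

[food_sum: category in ('food', 'toys')]
sku=C38: ✓ → 108
sku=C74: ✗
sku=C34: ✗
sku=C27: ✗
sku=C99: ✗
sku=C86: ✗
sku=C65: ✗
sku=C18: ✓ → 128
sku=C21: ✓ → 322
sku=C19: ✗
sku=C26: ✓ → 241
sku=C36: ✗
food_sum = 108 + 128 + 322 + 241 = 799
—
[toys_min: category in ('toys', 'garden', 'auto')]
sku=C38: ✓ → 108
sku=C74: ✗
sku=C34: ✓ → 258
sku=C27: ✓ → 20
sku=C99: ✗
sku=C86: ✗
sku=C65: ✗
sku=C18: ✗
sku=C21: ✓ → 322
sku=C19: ✓ → 11
sku=C26: ✓ → 241
sku=C36: ✓ → 199
toys_min = MIN(108, 258, 20, 322, 11, 241, 199) = 11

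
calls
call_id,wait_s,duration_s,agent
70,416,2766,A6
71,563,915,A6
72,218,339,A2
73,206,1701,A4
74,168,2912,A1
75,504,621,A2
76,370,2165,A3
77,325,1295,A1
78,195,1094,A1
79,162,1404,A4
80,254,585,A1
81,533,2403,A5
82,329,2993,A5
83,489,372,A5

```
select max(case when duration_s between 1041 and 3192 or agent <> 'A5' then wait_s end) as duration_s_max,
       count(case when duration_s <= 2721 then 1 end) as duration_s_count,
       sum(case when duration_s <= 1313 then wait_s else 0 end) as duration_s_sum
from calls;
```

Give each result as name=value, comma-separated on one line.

[duration_s_max: duration_s between 1041 and 3192 or agent <> 'A5']
call_id=70: ✓ → 416
call_id=71: ✓ → 563
call_id=72: ✓ → 218
call_id=73: ✓ → 206
call_id=74: ✓ → 168
call_id=75: ✓ → 504
call_id=76: ✓ → 370
call_id=77: ✓ → 325
call_id=78: ✓ → 195
call_id=79: ✓ → 162
call_id=80: ✓ → 254
call_id=81: ✓ → 533
call_id=82: ✓ → 329
call_id=83: ✗
duration_s_max = MAX(416, 563, 218, 206, 168, 504, 370, 325, 195, 162, 254, 533, 329) = 563
—
[duration_s_count: duration_s <= 2721]
call_id=70: ✗
call_id=71: ✓ → 1
call_id=72: ✓ → 1
call_id=73: ✓ → 1
call_id=74: ✗
call_id=75: ✓ → 1
call_id=76: ✓ → 1
call_id=77: ✓ → 1
call_id=78: ✓ → 1
call_id=79: ✓ → 1
call_id=80: ✓ → 1
call_id=81: ✓ → 1
call_id=82: ✗
call_id=83: ✓ → 1
duration_s_count = COUNT(1, 1, 1, 1, 1, 1, 1, 1, 1, 1, 1) = 11
—
[duration_s_sum: duration_s <= 1313]
call_id=70: ✗
call_id=71: ✓ → 563
call_id=72: ✓ → 218
call_id=73: ✗
call_id=74: ✗
call_id=75: ✓ → 504
call_id=76: ✗
call_id=77: ✓ → 325
call_id=78: ✓ → 195
call_id=79: ✗
call_id=80: ✓ → 254
call_id=81: ✗
call_id=82: ✗
call_id=83: ✓ → 489
duration_s_sum = 563 + 218 + 504 + 325 + 195 + 254 + 489 = 2548

duration_s_max=563, duration_s_count=11, duration_s_sum=2548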